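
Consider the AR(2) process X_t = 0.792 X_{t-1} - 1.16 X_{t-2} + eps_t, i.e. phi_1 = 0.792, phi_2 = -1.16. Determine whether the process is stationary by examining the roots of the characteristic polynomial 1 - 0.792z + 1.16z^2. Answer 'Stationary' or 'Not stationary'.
\text{Not stationary}

The AR(p) characteristic polynomial is P(z) = 1 - 0.792z + 1.16z^2.
Stationarity requires all roots to lie outside the unit circle, i.e. |z| > 1 for every root.
Set 1 + (-0.792) z + (1.16) z^2 = 0, i.e. a z^2 + b z + c = 0 with a = 1.16, b = -0.792, c = 1.
Discriminant D = b^2 - 4ac = (-0.792)^2 - 4*(1.16)*1 = 0.627264 - (4.64) = -4.012736.
D < 0, so the roots are the complex-conjugate pair z = (-b +/- i sqrt(-D)) / (2a) = 0.3414 +/- 0.8634i.
For a conjugate pair |z|^2 = z * conj(z) = (product of roots) = c/a = 1/(1.16) = 0.862069, so |z| = sqrt(0.862069) = 0.9285 for both roots.
Moduli of all roots: 0.9285, 0.9285.
All moduli strictly greater than 1? No.
Verdict: Not stationary.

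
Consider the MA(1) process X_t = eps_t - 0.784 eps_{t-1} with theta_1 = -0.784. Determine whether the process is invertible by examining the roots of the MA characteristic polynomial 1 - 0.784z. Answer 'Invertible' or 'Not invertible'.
\text{Invertible}

The MA(q) characteristic polynomial is P(z) = 1 - 0.784z.
Invertibility requires all roots to lie outside the unit circle, i.e. |z| > 1 for every root.
This is linear in z: 1 + (-0.784) z = 0  =>  z = -1/(-0.784) = 1.27551,  |z| = 1.27551.
Moduli of all roots: 1.2755.
All moduli strictly greater than 1? Yes.
Verdict: Invertible.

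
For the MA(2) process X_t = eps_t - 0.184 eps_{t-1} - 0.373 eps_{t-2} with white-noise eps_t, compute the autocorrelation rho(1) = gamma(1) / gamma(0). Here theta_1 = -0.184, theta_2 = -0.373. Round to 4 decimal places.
\rho(1) = -0.0984

For an MA(q) process with theta_0 = 1, the autocovariance is
  gamma(k) = sigma^2 * sum_{i=0..q-k} theta_i * theta_{i+k},
and rho(k) = gamma(k) / gamma(0). Sigma^2 cancels.
  numerator   = (1)*(-0.184) + (-0.184)*(-0.373) = -0.115368.
  denominator = (1)^2 + (-0.184)^2 + (-0.373)^2 = 1.172985.
  rho(1) = -0.115368 / 1.172985 = -0.0984.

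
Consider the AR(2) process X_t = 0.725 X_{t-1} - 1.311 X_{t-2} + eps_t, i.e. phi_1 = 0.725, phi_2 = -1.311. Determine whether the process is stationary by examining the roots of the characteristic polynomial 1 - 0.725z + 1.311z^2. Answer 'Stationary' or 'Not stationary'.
\text{Not stationary}

The AR(p) characteristic polynomial is P(z) = 1 - 0.725z + 1.311z^2.
Stationarity requires all roots to lie outside the unit circle, i.e. |z| > 1 for every root.
Set 1 + (-0.725) z + (1.311) z^2 = 0, i.e. a z^2 + b z + c = 0 with a = 1.311, b = -0.725, c = 1.
Discriminant D = b^2 - 4ac = (-0.725)^2 - 4*(1.311)*1 = 0.525625 - (5.244) = -4.718375.
D < 0, so the roots are the complex-conjugate pair z = (-b +/- i sqrt(-D)) / (2a) = 0.2765 +/- 0.8284i.
For a conjugate pair |z|^2 = z * conj(z) = (product of roots) = c/a = 1/(1.311) = 0.762777, so |z| = sqrt(0.762777) = 0.8734 for both roots.
Moduli of all roots: 0.8734, 0.8734.
All moduli strictly greater than 1? No.
Verdict: Not stationary.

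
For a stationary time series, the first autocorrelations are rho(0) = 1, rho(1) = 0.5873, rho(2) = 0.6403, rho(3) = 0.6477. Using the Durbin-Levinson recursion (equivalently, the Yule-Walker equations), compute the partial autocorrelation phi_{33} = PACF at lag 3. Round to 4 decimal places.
\phi_{33} = 0.3380

The PACF at lag k is phi_{kk}, the last component of the solution
to the Yule-Walker system G_k phi = r_k where
  (G_k)_{ij} = rho(|i - j|), (r_k)_i = rho(i), i,j = 1..k.
Equivalently, Durbin-Levinson gives phi_{kk} iteratively:
  phi_{11} = rho(1)
  phi_{kk} = [rho(k) - sum_{j=1..k-1} phi_{k-1,j} rho(k-j)]
            / [1 - sum_{j=1..k-1} phi_{k-1,j} rho(j)],
  phi_{k,j} = phi_{k-1,j} - phi_{kk} phi_{k-1,k-j},  j = 1..k-1.
Step k = 1:
  phi_11 = rho(1) = 0.5873.
Step k = 2:
  phi_22 = [rho(2) - phi_11 rho(1)] / [1 - phi_11 rho(1)] = [0.6403 - (0.5873)(0.5873)] / [1 - (0.5873)(0.5873)]
         = 0.29537871 / 0.65507871 = 0.450906.
  Update: phi_21 = phi_11 - phi_22 phi_11 = 0.5873 - (0.450906)(0.5873) = 0.322483.
Step k = 3:
  phi_33 = [rho(3) - phi_21 rho(2) - phi_22 rho(1)] / [1 - phi_21 rho(1) - phi_22 rho(2)]
    numerator   = 0.6477 - (0.322483)(0.6403) - (0.450906)(0.5873) = 0.17639717
    denominator = 1 - (0.322483)(0.5873) - (0.450906)(0.6403) = 0.52189077
  phi_33 = 0.17639717 / 0.52189077 = 0.338.
Therefore phi_{33} = 0.3380.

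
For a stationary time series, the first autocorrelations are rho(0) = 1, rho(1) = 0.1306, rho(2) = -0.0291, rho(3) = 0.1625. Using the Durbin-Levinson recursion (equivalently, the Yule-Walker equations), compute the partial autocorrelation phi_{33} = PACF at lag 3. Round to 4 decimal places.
\phi_{33} = 0.1760

The PACF at lag k is phi_{kk}, the last component of the solution
to the Yule-Walker system G_k phi = r_k where
  (G_k)_{ij} = rho(|i - j|), (r_k)_i = rho(i), i,j = 1..k.
Equivalently, Durbin-Levinson gives phi_{kk} iteratively:
  phi_{11} = rho(1)
  phi_{kk} = [rho(k) - sum_{j=1..k-1} phi_{k-1,j} rho(k-j)]
            / [1 - sum_{j=1..k-1} phi_{k-1,j} rho(j)],
  phi_{k,j} = phi_{k-1,j} - phi_{kk} phi_{k-1,k-j},  j = 1..k-1.
Step k = 1:
  phi_11 = rho(1) = 0.1306.
Step k = 2:
  phi_22 = [rho(2) - phi_11 rho(1)] / [1 - phi_11 rho(1)] = [-0.0291 - (0.1306)(0.1306)] / [1 - (0.1306)(0.1306)]
         = -0.04615636 / 0.98294364 = -0.046957.
  Update: phi_21 = phi_11 - phi_22 phi_11 = 0.1306 - (-0.046957)(0.1306) = 0.136733.
Step k = 3:
  phi_33 = [rho(3) - phi_21 rho(2) - phi_22 rho(1)] / [1 - phi_21 rho(1) - phi_22 rho(2)]
    numerator   = 0.1625 - (0.136733)(-0.0291) - (-0.046957)(0.1306) = 0.17261154
    denominator = 1 - (0.136733)(0.1306) - (-0.046957)(-0.0291) = 0.98077626
  phi_33 = 0.17261154 / 0.98077626 = 0.176.
Therefore phi_{33} = 0.1760.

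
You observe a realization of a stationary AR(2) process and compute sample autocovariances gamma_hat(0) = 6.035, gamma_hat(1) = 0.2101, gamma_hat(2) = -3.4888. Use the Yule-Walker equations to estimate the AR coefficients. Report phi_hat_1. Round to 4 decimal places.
\hat\phi_{1} = 0.0550

The Yule-Walker equations for an AR(p) process read, in matrix form,
  Gamma_p phi = r_p,   with   (Gamma_p)_{ij} = gamma(|i - j|),
                       (r_p)_i = gamma(i),   i,j = 1..p.
Substitute the sample gammas (Toeplitz matrix and right-hand side of size 2):
  Gamma_p = [[6.035, 0.2101], [0.2101, 6.035]]
  r_p     = [0.2101, -3.4888]
Written out:
  6.035 phi_1 + 0.2101 phi_2 = 0.2101
  0.2101 phi_1 + 6.035 phi_2 = -3.4888
Solve by Cramer's rule:
  det = gamma(0)^2 - gamma(1)^2 = (6.035)^2 - (0.2101)^2 = 36.421225 - 0.04414201 = 36.37708299
  phi_hat_1 = [gamma(1) gamma(0) - gamma(1) gamma(2)] / det = [(0.2101)(6.035) - (0.2101)(-3.4888)] / 36.37708299 = 2.00095038 / 36.37708299 = 0.055
  phi_hat_2 = [gamma(0) gamma(2) - gamma(1)^2] / det = [(6.035)(-3.4888) - (0.2101)^2] / 36.37708299 = -21.09905001 / 36.37708299 = -0.58
So phi_hat = [0.0550, -0.5800].
Therefore phi_hat_1 = 0.0550.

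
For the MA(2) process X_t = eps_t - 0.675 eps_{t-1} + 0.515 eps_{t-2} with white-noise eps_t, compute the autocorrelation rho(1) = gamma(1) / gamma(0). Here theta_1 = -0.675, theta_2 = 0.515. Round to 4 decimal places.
\rho(1) = -0.5943

For an MA(q) process with theta_0 = 1, the autocovariance is
  gamma(k) = sigma^2 * sum_{i=0..q-k} theta_i * theta_{i+k},
and rho(k) = gamma(k) / gamma(0). Sigma^2 cancels.
  numerator   = (1)*(-0.675) + (-0.675)*(0.515) = -1.022625.
  denominator = (1)^2 + (-0.675)^2 + (0.515)^2 = 1.72085.
  rho(1) = -1.022625 / 1.72085 = -0.5943.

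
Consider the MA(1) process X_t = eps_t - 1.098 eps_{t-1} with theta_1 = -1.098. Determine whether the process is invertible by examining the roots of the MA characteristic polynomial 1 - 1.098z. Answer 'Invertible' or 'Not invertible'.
\text{Not invertible}

The MA(q) characteristic polynomial is P(z) = 1 - 1.098z.
Invertibility requires all roots to lie outside the unit circle, i.e. |z| > 1 for every root.
This is linear in z: 1 + (-1.098) z = 0  =>  z = -1/(-1.098) = 0.910747,  |z| = 0.910747.
Moduli of all roots: 0.9107.
All moduli strictly greater than 1? No.
Verdict: Not invertible.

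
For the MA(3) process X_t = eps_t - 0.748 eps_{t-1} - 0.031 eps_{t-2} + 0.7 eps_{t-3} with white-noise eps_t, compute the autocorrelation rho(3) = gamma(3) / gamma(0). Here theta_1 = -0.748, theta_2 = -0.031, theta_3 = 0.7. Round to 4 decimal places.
\rho(3) = 0.3414

For an MA(q) process with theta_0 = 1, the autocovariance is
  gamma(k) = sigma^2 * sum_{i=0..q-k} theta_i * theta_{i+k},
and rho(k) = gamma(k) / gamma(0). Sigma^2 cancels.
  numerator   = (1)*(0.7) = 0.7.
  denominator = (1)^2 + (-0.748)^2 + (-0.031)^2 + (0.7)^2 = 2.050465.
  rho(3) = 0.7 / 2.050465 = 0.3414.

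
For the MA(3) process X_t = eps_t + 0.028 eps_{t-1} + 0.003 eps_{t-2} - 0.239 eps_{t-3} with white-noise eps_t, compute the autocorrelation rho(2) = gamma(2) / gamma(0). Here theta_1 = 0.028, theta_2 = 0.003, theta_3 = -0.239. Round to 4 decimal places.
\rho(2) = -0.0035

For an MA(q) process with theta_0 = 1, the autocovariance is
  gamma(k) = sigma^2 * sum_{i=0..q-k} theta_i * theta_{i+k},
and rho(k) = gamma(k) / gamma(0). Sigma^2 cancels.
  numerator   = (1)*(0.003) + (0.028)*(-0.239) = -0.003692.
  denominator = (1)^2 + (0.028)^2 + (0.003)^2 + (-0.239)^2 = 1.057914.
  rho(2) = -0.003692 / 1.057914 = -0.0035.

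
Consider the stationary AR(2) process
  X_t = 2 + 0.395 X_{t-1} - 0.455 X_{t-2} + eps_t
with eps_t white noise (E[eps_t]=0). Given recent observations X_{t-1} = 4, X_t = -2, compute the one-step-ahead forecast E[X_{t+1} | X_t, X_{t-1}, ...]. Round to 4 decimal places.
E[X_{t+1} \mid \mathcal F_t] = -0.6100

For an AR(p) model X_t = c + sum_i phi_i X_{t-i} + eps_t, the
one-step-ahead conditional mean is
  E[X_{t+1} | X_t, ...] = c + sum_i phi_i X_{t+1-i}.
Substitute known values:
  E[X_{t+1} | ...] = 2 + (0.395) * (-2) + (-0.455) * (4)
                   = -0.6100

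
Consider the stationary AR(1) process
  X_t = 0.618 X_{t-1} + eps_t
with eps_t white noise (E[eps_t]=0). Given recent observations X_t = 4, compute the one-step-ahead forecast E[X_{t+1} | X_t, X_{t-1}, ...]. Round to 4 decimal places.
E[X_{t+1} \mid \mathcal F_t] = 2.4720

For an AR(p) model X_t = c + sum_i phi_i X_{t-i} + eps_t, the
one-step-ahead conditional mean is
  E[X_{t+1} | X_t, ...] = c + sum_i phi_i X_{t+1-i}.
Substitute known values:
  E[X_{t+1} | ...] = (0.618) * (4)
                   = 2.4720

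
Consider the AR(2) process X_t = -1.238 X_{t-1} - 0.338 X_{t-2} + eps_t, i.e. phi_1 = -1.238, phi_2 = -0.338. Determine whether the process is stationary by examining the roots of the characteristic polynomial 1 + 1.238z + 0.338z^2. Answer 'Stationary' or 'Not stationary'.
\text{Stationary}

The AR(p) characteristic polynomial is P(z) = 1 + 1.238z + 0.338z^2.
Stationarity requires all roots to lie outside the unit circle, i.e. |z| > 1 for every root.
Set 1 + (1.238) z + (0.338) z^2 = 0, i.e. a z^2 + b z + c = 0 with a = 0.338, b = 1.238, c = 1.
Discriminant D = b^2 - 4ac = (1.238)^2 - 4*(0.338)*1 = 1.532644 - (1.352) = 0.180644.
D >= 0, so the roots are real: z = (-b +/- sqrt(D)) / (2a) = (-1.238 +/- 0.425022) / (0.676).
  z_1 = (-1.238 + 0.425022) / (0.676) = -1.2026,   |z_1| = 1.2026.
  z_2 = (-1.238 - 0.425022) / (0.676) = -2.4601,   |z_2| = 2.4601.
Moduli of all roots: 1.2026, 2.4601.
All moduli strictly greater than 1? Yes.
Verdict: Stationary.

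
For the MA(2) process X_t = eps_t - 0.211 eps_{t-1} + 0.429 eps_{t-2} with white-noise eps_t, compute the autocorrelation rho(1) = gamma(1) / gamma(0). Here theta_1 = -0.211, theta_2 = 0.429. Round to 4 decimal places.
\rho(1) = -0.2454

For an MA(q) process with theta_0 = 1, the autocovariance is
  gamma(k) = sigma^2 * sum_{i=0..q-k} theta_i * theta_{i+k},
and rho(k) = gamma(k) / gamma(0). Sigma^2 cancels.
  numerator   = (1)*(-0.211) + (-0.211)*(0.429) = -0.301519.
  denominator = (1)^2 + (-0.211)^2 + (0.429)^2 = 1.228562.
  rho(1) = -0.301519 / 1.228562 = -0.2454.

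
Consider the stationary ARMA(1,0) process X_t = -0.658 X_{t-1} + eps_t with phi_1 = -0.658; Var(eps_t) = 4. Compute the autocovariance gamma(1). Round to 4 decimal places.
\gamma(1) = -4.6417

Multiply the model equation by X_{t-k} and take expectations. With theta_0 = psi_0 = 1 and psi_j the MA(infinity) weights, this gives
  gamma(k) - sum_i phi_i gamma(k-i) = c_k,
  c_k = sigma^2 * sum_{j=k..q} theta_j psi_{j-k}   (c_k = 0 for k > q),
using gamma(-m) = gamma(m).
Pure AR (q = 0): c_0 = sigma^2 = 4, c_k = 0 for k >= 1.
Equations for k = 0 and k = 1 (AR order 1):
  gamma(0) = phi_1 gamma(1) + c_0
  gamma(1) = phi_1 gamma(0) + c_1
Substituting the second into the first: gamma(0) (1 - phi_1^2) = c_0 + phi_1 c_1, so
  gamma(0) = c_0 / (1 - phi_1^2) = 4 / (1 - (-0.658)^2) = 4 / 0.567036 = 7.054226.
  gamma(1) = phi_1 gamma(0) = (-0.658)(7.054226) = -4.641681.
Therefore gamma(1) = -4.6417 (to 4 decimal places).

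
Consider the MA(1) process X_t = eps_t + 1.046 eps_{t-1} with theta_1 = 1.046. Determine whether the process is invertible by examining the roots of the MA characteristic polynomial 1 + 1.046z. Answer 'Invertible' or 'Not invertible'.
\text{Not invertible}

The MA(q) characteristic polynomial is P(z) = 1 + 1.046z.
Invertibility requires all roots to lie outside the unit circle, i.e. |z| > 1 for every root.
This is linear in z: 1 + (1.046) z = 0  =>  z = -1/(1.046) = -0.956023,  |z| = 0.956023.
Moduli of all roots: 0.9560.
All moduli strictly greater than 1? No.
Verdict: Not invertible.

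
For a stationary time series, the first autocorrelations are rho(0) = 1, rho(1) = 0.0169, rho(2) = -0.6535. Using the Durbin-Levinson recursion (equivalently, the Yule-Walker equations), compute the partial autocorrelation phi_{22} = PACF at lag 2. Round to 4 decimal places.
\phi_{22} = -0.6540

The PACF at lag k is phi_{kk}, the last component of the solution
to the Yule-Walker system G_k phi = r_k where
  (G_k)_{ij} = rho(|i - j|), (r_k)_i = rho(i), i,j = 1..k.
Equivalently, Durbin-Levinson gives phi_{kk} iteratively:
  phi_{11} = rho(1)
  phi_{kk} = [rho(k) - sum_{j=1..k-1} phi_{k-1,j} rho(k-j)]
            / [1 - sum_{j=1..k-1} phi_{k-1,j} rho(j)],
  phi_{k,j} = phi_{k-1,j} - phi_{kk} phi_{k-1,k-j},  j = 1..k-1.
Step k = 1:
  phi_11 = rho(1) = 0.0169.
Step k = 2:
  phi_22 = [rho(2) - phi_11 rho(1)] / [1 - phi_11 rho(1)] = [-0.6535 - (0.0169)(0.0169)] / [1 - (0.0169)(0.0169)]
         = -0.65378561 / 0.99971439 = -0.654.
Therefore phi_{22} = -0.6540.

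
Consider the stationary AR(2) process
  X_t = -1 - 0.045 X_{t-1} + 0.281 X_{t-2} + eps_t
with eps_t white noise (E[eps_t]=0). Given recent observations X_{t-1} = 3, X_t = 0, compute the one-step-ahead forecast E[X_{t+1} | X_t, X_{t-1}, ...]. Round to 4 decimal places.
E[X_{t+1} \mid \mathcal F_t] = -0.1570

For an AR(p) model X_t = c + sum_i phi_i X_{t-i} + eps_t, the
one-step-ahead conditional mean is
  E[X_{t+1} | X_t, ...] = c + sum_i phi_i X_{t+1-i}.
Substitute known values:
  E[X_{t+1} | ...] = -1 + (-0.045) * (0) + (0.281) * (3)
                   = -0.1570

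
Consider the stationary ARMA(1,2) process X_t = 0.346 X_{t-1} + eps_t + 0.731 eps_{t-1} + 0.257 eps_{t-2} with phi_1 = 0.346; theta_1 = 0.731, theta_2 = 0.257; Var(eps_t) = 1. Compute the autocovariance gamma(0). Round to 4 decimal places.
\gamma(0) = 2.6103

Multiply the model equation by X_{t-k} and take expectations. With theta_0 = psi_0 = 1 and psi_j the MA(infinity) weights, this gives
  gamma(k) - sum_i phi_i gamma(k-i) = c_k,
  c_k = sigma^2 * sum_{j=k..q} theta_j psi_{j-k}   (c_k = 0 for k > q),
using gamma(-m) = gamma(m).
psi-weights needed (psi_j = theta_j + sum_i phi_i psi_{j-i}):
  psi_1 = theta_1 + phi_1 = 0.731 + (0.346) = 1.077
  psi_2 = theta_2 + phi_1 psi_1 = 0.257 + (0.346)(1.077) = 0.629642
Right-hand sides:
  c_0 = sigma^2 (1 + theta_1 psi_1 + theta_2 psi_2) = 1 * (1 + (0.731)(1.077) + (0.257)(0.629642)) = 1 * 1.949105 = 1.949105
  c_1 = sigma^2 (theta_1 + theta_2 psi_1) = 1 * (0.731 + (0.257)(1.077)) = 1.007789
  c_2 = sigma^2 theta_2 = 1 * (0.257) = 0.257
Equations for k = 0 and k = 1 (AR order 1):
  gamma(0) = phi_1 gamma(1) + c_0
  gamma(1) = phi_1 gamma(0) + c_1
Substituting the second into the first: gamma(0) (1 - phi_1^2) = c_0 + phi_1 c_1, so
  gamma(0) = (c_0 + phi_1 c_1) / (1 - phi_1^2) = (1.949105 + (0.346)(1.007789)) / (1 - (0.346)^2) = 2.2978 / 0.880284 = 2.610294.
Therefore gamma(0) = 2.6103 (to 4 decimal places).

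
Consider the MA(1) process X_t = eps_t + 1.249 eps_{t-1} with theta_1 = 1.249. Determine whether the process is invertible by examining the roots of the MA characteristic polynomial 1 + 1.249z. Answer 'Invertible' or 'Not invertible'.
\text{Not invertible}

The MA(q) characteristic polynomial is P(z) = 1 + 1.249z.
Invertibility requires all roots to lie outside the unit circle, i.e. |z| > 1 for every root.
This is linear in z: 1 + (1.249) z = 0  =>  z = -1/(1.249) = -0.800641,  |z| = 0.800641.
Moduli of all roots: 0.8006.
All moduli strictly greater than 1? No.
Verdict: Not invertible.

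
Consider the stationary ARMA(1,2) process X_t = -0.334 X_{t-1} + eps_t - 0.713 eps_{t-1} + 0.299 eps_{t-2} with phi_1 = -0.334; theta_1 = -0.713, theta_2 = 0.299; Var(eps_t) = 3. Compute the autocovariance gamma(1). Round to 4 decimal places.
\gamma(1) = -5.6532

Multiply the model equation by X_{t-k} and take expectations. With theta_0 = psi_0 = 1 and psi_j the MA(infinity) weights, this gives
  gamma(k) - sum_i phi_i gamma(k-i) = c_k,
  c_k = sigma^2 * sum_{j=k..q} theta_j psi_{j-k}   (c_k = 0 for k > q),
using gamma(-m) = gamma(m).
psi-weights needed (psi_j = theta_j + sum_i phi_i psi_{j-i}):
  psi_1 = theta_1 + phi_1 = -0.713 + (-0.334) = -1.047
  psi_2 = theta_2 + phi_1 psi_1 = 0.299 + (-0.334)(-1.047) = 0.648698
Right-hand sides:
  c_0 = sigma^2 (1 + theta_1 psi_1 + theta_2 psi_2) = 3 * (1 + (-0.713)(-1.047) + (0.299)(0.648698)) = 3 * 1.940472 = 5.821415
  c_1 = sigma^2 (theta_1 + theta_2 psi_1) = 3 * (-0.713 + (0.299)(-1.047)) = -3.078159
  c_2 = sigma^2 theta_2 = 3 * (0.299) = 0.897
Equations for k = 0 and k = 1 (AR order 1):
  gamma(0) = phi_1 gamma(1) + c_0
  gamma(1) = phi_1 gamma(0) + c_1
Substituting the second into the first: gamma(0) (1 - phi_1^2) = c_0 + phi_1 c_1, so
  gamma(0) = (c_0 + phi_1 c_1) / (1 - phi_1^2) = (5.821415 + (-0.334)(-3.078159)) / (1 - (-0.334)^2) = 6.84952 / 0.888444 = 7.709569.
  gamma(1) = phi_1 gamma(0) + c_1 = (-0.334)(7.709569) + (-3.078159) = -5.653155.
Therefore gamma(1) = -5.6532 (to 4 decimal places).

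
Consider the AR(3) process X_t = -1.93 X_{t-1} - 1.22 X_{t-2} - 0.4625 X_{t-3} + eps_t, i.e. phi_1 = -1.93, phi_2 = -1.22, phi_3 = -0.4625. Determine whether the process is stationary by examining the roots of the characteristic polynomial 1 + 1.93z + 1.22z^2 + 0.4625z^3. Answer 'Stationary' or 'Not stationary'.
\text{Not stationary}

The AR(p) characteristic polynomial is P(z) = 1 + 1.93z + 1.22z^2 + 0.4625z^3.
Stationarity requires all roots to lie outside the unit circle, i.e. |z| > 1 for every root.
Degree 3: look for a simple real root z0 first, then factor out (1 - z/z0) and solve the remaining quadratic.
Testing z0 = -0.8: P(-0.8) = 1 + (1.93)(-0.8) + (1.22)(-0.8)^2 + (0.4625)(-0.8)^3
  = 1 + (-1.544) + (0.7808) + (-0.2368) = 0.  So z_0 = -0.8 is a root, |z_0| = 0.8.
Divide out the factor (1 + 1.25 z) = (1 - z/z0) (since 1/z0 = -1.25):
  P(z) = (1 + 1.25 z)(1 + (0.68) z + (0.37) z^2)
  [check: z-coef 0.68 - (-1.25) = 1.93; z^2-coef 0.37 - (-1.25)(0.68) = 1.22; z^3-coef -(-1.25)(0.37) = 0.4625.]
Remaining roots from the quadratic factor 1 + (0.68) z + (0.37) z^2:
  Set 1 + (0.68) z + (0.37) z^2 = 0, i.e. a z^2 + b z + c = 0 with a = 0.37, b = 0.68, c = 1.
  Discriminant D = b^2 - 4ac = (0.68)^2 - 4*(0.37)*1 = 0.4624 - (1.48) = -1.0176.
  D < 0, so the roots are the complex-conjugate pair z = (-b +/- i sqrt(-D)) / (2a) = -0.9189 +/- 1.3632i.
  For a conjugate pair |z|^2 = z * conj(z) = (product of roots) = c/a = 1/(0.37) = 2.702703, so |z| = sqrt(2.702703) = 1.644 for both roots.
Moduli of all roots: 0.8000, 1.6440, 1.6440.
All moduli strictly greater than 1? No.
Verdict: Not stationary.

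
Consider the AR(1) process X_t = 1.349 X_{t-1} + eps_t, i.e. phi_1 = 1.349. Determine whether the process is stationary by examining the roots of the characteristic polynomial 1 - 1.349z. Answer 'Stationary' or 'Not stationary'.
\text{Not stationary}

The AR(p) characteristic polynomial is P(z) = 1 - 1.349z.
Stationarity requires all roots to lie outside the unit circle, i.e. |z| > 1 for every root.
This is linear in z: 1 + (-1.349) z = 0  =>  z = -1/(-1.349) = 0.74129,  |z| = 0.74129.
Moduli of all roots: 0.7413.
All moduli strictly greater than 1? No.
Verdict: Not stationary.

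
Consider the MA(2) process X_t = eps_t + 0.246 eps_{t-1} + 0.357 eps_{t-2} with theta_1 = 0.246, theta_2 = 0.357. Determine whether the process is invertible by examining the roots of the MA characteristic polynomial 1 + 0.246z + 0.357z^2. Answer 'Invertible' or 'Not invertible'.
\text{Invertible}

The MA(q) characteristic polynomial is P(z) = 1 + 0.246z + 0.357z^2.
Invertibility requires all roots to lie outside the unit circle, i.e. |z| > 1 for every root.
Set 1 + (0.246) z + (0.357) z^2 = 0, i.e. a z^2 + b z + c = 0 with a = 0.357, b = 0.246, c = 1.
Discriminant D = b^2 - 4ac = (0.246)^2 - 4*(0.357)*1 = 0.060516 - (1.428) = -1.367484.
D < 0, so the roots are the complex-conjugate pair z = (-b +/- i sqrt(-D)) / (2a) = -0.3445 +/- 1.6378i.
For a conjugate pair |z|^2 = z * conj(z) = (product of roots) = c/a = 1/(0.357) = 2.80112, so |z| = sqrt(2.80112) = 1.6737 for both roots.
Moduli of all roots: 1.6737, 1.6737.
All moduli strictly greater than 1? Yes.
Verdict: Invertible.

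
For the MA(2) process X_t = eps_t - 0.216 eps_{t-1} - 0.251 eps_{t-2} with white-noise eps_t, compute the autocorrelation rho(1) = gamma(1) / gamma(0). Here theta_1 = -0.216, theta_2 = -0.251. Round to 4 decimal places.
\rho(1) = -0.1458

For an MA(q) process with theta_0 = 1, the autocovariance is
  gamma(k) = sigma^2 * sum_{i=0..q-k} theta_i * theta_{i+k},
and rho(k) = gamma(k) / gamma(0). Sigma^2 cancels.
  numerator   = (1)*(-0.216) + (-0.216)*(-0.251) = -0.161784.
  denominator = (1)^2 + (-0.216)^2 + (-0.251)^2 = 1.109657.
  rho(1) = -0.161784 / 1.109657 = -0.1458.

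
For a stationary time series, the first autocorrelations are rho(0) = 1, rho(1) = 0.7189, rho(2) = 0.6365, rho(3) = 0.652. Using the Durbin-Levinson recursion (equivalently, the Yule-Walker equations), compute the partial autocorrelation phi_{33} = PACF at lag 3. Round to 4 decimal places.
\phi_{33} = 0.2860

The PACF at lag k is phi_{kk}, the last component of the solution
to the Yule-Walker system G_k phi = r_k where
  (G_k)_{ij} = rho(|i - j|), (r_k)_i = rho(i), i,j = 1..k.
Equivalently, Durbin-Levinson gives phi_{kk} iteratively:
  phi_{11} = rho(1)
  phi_{kk} = [rho(k) - sum_{j=1..k-1} phi_{k-1,j} rho(k-j)]
            / [1 - sum_{j=1..k-1} phi_{k-1,j} rho(j)],
  phi_{k,j} = phi_{k-1,j} - phi_{kk} phi_{k-1,k-j},  j = 1..k-1.
Step k = 1:
  phi_11 = rho(1) = 0.7189.
Step k = 2:
  phi_22 = [rho(2) - phi_11 rho(1)] / [1 - phi_11 rho(1)] = [0.6365 - (0.7189)(0.7189)] / [1 - (0.7189)(0.7189)]
         = 0.11968279 / 0.48318279 = 0.247697.
  Update: phi_21 = phi_11 - phi_22 phi_11 = 0.7189 - (0.247697)(0.7189) = 0.540831.
Step k = 3:
  phi_33 = [rho(3) - phi_21 rho(2) - phi_22 rho(1)] / [1 - phi_21 rho(1) - phi_22 rho(2)]
    numerator   = 0.652 - (0.540831)(0.6365) - (0.247697)(0.7189) = 0.12969201
    denominator = 1 - (0.540831)(0.7189) - (0.247697)(0.6365) = 0.45353776
  phi_33 = 0.12969201 / 0.45353776 = 0.286.
Therefore phi_{33} = 0.2860.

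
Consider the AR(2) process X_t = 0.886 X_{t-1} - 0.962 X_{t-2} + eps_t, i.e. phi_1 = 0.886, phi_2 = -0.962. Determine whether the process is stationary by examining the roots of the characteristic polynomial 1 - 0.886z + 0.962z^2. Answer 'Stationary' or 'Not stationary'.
\text{Stationary}

The AR(p) characteristic polynomial is P(z) = 1 - 0.886z + 0.962z^2.
Stationarity requires all roots to lie outside the unit circle, i.e. |z| > 1 for every root.
Set 1 + (-0.886) z + (0.962) z^2 = 0, i.e. a z^2 + b z + c = 0 with a = 0.962, b = -0.886, c = 1.
Discriminant D = b^2 - 4ac = (-0.886)^2 - 4*(0.962)*1 = 0.784996 - (3.848) = -3.063004.
D < 0, so the roots are the complex-conjugate pair z = (-b +/- i sqrt(-D)) / (2a) = 0.4605 +/- 0.9096i.
For a conjugate pair |z|^2 = z * conj(z) = (product of roots) = c/a = 1/(0.962) = 1.039501, so |z| = sqrt(1.039501) = 1.0196 for both roots.
Moduli of all roots: 1.0196, 1.0196.
All moduli strictly greater than 1? Yes.
Verdict: Stationary.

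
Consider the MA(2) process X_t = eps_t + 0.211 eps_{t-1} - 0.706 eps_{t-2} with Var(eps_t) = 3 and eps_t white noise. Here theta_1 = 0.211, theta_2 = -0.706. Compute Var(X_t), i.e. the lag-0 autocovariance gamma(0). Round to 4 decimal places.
\gamma(0) = 4.6289

For an MA(q) process X_t = eps_t + sum_i theta_i eps_{t-i} with
Var(eps_t) = sigma^2, the variance is
  gamma(0) = sigma^2 * (1 + sum_i theta_i^2).
  sum_i theta_i^2 = (0.211)^2 + (-0.706)^2 = 0.044521 + 0.498436 = 0.542957.
  gamma(0) = 3 * (1 + 0.542957) = 3 * 1.542957 = 4.628871, which rounds to 4.6289.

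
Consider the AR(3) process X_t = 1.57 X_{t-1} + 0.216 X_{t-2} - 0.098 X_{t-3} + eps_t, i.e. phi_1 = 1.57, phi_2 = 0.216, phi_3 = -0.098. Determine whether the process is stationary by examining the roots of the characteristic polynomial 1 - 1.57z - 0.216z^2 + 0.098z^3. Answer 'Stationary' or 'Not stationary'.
\text{Not stationary}

The AR(p) characteristic polynomial is P(z) = 1 - 1.57z - 0.216z^2 + 0.098z^3.
Stationarity requires all roots to lie outside the unit circle, i.e. |z| > 1 for every root.
Degree 3: look for a simple real root z0 first, then factor out (1 - z/z0) and solve the remaining quadratic.
Testing z0 = 5: P(5) = 1 + (-1.57)(5) + (-0.216)(5)^2 + (0.098)(5)^3
  = 1 + (-7.85) + (-5.4) + (12.25) = 0.  So z_0 = 5 is a root, |z_0| = 5.
Divide out the factor (1 - 0.2 z) = (1 - z/z0) (since 1/z0 = 0.2):
  P(z) = (1 - 0.2 z)(1 + (-1.37) z + (-0.49) z^2)
  [check: z-coef -1.37 - (0.2) = -1.57; z^2-coef -0.49 - (0.2)(-1.37) = -0.216; z^3-coef -(0.2)(-0.49) = 0.098.]
Remaining roots from the quadratic factor 1 + (-1.37) z + (-0.49) z^2:
  Set 1 + (-1.37) z + (-0.49) z^2 = 0, i.e. a z^2 + b z + c = 0 with a = -0.49, b = -1.37, c = 1.
  Discriminant D = b^2 - 4ac = (-1.37)^2 - 4*(-0.49)*1 = 1.8769 - (-1.96) = 3.8369.
  D >= 0, so the roots are real: z = (-b +/- sqrt(D)) / (2a) = (1.37 +/- 1.958801) / (-0.98).
    z_1 = (1.37 + 1.958801) / (-0.98) = -3.3967,   |z_1| = 3.3967.
    z_2 = (1.37 - 1.958801) / (-0.98) = 0.6008,   |z_2| = 0.6008.
Moduli of all roots: 5.0000, 3.3967, 0.6008.
All moduli strictly greater than 1? No.
Verdict: Not stationary.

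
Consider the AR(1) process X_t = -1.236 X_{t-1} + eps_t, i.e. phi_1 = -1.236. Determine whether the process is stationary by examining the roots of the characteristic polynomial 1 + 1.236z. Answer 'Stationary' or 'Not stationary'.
\text{Not stationary}

The AR(p) characteristic polynomial is P(z) = 1 + 1.236z.
Stationarity requires all roots to lie outside the unit circle, i.e. |z| > 1 for every root.
This is linear in z: 1 + (1.236) z = 0  =>  z = -1/(1.236) = -0.809061,  |z| = 0.809061.
Moduli of all roots: 0.8091.
All moduli strictly greater than 1? No.
Verdict: Not stationary.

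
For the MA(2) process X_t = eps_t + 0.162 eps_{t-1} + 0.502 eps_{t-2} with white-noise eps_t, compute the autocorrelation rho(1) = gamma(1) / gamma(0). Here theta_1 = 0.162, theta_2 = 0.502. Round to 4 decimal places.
\rho(1) = 0.1904

For an MA(q) process with theta_0 = 1, the autocovariance is
  gamma(k) = sigma^2 * sum_{i=0..q-k} theta_i * theta_{i+k},
and rho(k) = gamma(k) / gamma(0). Sigma^2 cancels.
  numerator   = (1)*(0.162) + (0.162)*(0.502) = 0.243324.
  denominator = (1)^2 + (0.162)^2 + (0.502)^2 = 1.278248.
  rho(1) = 0.243324 / 1.278248 = 0.1904.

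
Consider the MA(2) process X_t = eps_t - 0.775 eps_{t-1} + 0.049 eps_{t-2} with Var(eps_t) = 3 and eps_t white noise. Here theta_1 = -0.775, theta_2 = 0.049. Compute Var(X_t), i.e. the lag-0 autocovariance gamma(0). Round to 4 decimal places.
\gamma(0) = 4.8091

For an MA(q) process X_t = eps_t + sum_i theta_i eps_{t-i} with
Var(eps_t) = sigma^2, the variance is
  gamma(0) = sigma^2 * (1 + sum_i theta_i^2).
  sum_i theta_i^2 = (-0.775)^2 + (0.049)^2 = 0.600625 + 0.002401 = 0.603026.
  gamma(0) = 3 * (1 + 0.603026) = 3 * 1.603026 = 4.809078, which rounds to 4.8091.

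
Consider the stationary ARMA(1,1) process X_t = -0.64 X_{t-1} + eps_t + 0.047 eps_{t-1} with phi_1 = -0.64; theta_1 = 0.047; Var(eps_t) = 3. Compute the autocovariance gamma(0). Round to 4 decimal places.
\gamma(0) = 4.7868

Multiply the model equation by X_{t-k} and take expectations. With theta_0 = psi_0 = 1 and psi_j the MA(infinity) weights, this gives
  gamma(k) - sum_i phi_i gamma(k-i) = c_k,
  c_k = sigma^2 * sum_{j=k..q} theta_j psi_{j-k}   (c_k = 0 for k > q),
using gamma(-m) = gamma(m).
psi-weights needed (psi_j = theta_j + sum_i phi_i psi_{j-i}):
  psi_1 = theta_1 + phi_1 = 0.047 + (-0.64) = -0.593
Right-hand sides:
  c_0 = sigma^2 (1 + theta_1 psi_1) = 3 * (1 + (0.047)(-0.593)) = 3 * 0.972129 = 2.916387
  c_1 = sigma^2 theta_1 = 3 * (0.047) = 0.141
  c_2 = 0
Equations for k = 0 and k = 1 (AR order 1):
  gamma(0) = phi_1 gamma(1) + c_0
  gamma(1) = phi_1 gamma(0) + c_1
Substituting the second into the first: gamma(0) (1 - phi_1^2) = c_0 + phi_1 c_1, so
  gamma(0) = (c_0 + phi_1 c_1) / (1 - phi_1^2) = (2.916387 + (-0.64)(0.141)) / (1 - (-0.64)^2) = 2.826147 / 0.5904 = 4.786834.
Therefore gamma(0) = 4.7868 (to 4 decimal places).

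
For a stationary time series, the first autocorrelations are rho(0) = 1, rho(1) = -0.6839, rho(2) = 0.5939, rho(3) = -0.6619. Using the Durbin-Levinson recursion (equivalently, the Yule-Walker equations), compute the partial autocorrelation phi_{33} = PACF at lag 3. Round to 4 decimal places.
\phi_{33} = -0.3780

The PACF at lag k is phi_{kk}, the last component of the solution
to the Yule-Walker system G_k phi = r_k where
  (G_k)_{ij} = rho(|i - j|), (r_k)_i = rho(i), i,j = 1..k.
Equivalently, Durbin-Levinson gives phi_{kk} iteratively:
  phi_{11} = rho(1)
  phi_{kk} = [rho(k) - sum_{j=1..k-1} phi_{k-1,j} rho(k-j)]
            / [1 - sum_{j=1..k-1} phi_{k-1,j} rho(j)],
  phi_{k,j} = phi_{k-1,j} - phi_{kk} phi_{k-1,k-j},  j = 1..k-1.
Step k = 1:
  phi_11 = rho(1) = -0.6839.
Step k = 2:
  phi_22 = [rho(2) - phi_11 rho(1)] / [1 - phi_11 rho(1)] = [0.5939 - (-0.6839)(-0.6839)] / [1 - (-0.6839)(-0.6839)]
         = 0.12618079 / 0.53228079 = 0.237057.
  Update: phi_21 = phi_11 - phi_22 phi_11 = -0.6839 - (0.237057)(-0.6839) = -0.521777.
Step k = 3:
  phi_33 = [rho(3) - phi_21 rho(2) - phi_22 rho(1)] / [1 - phi_21 rho(1) - phi_22 rho(2)]
    numerator   = -0.6619 - (-0.521777)(0.5939) - (0.237057)(-0.6839) = -0.18989358
    denominator = 1 - (-0.521777)(-0.6839) - (0.237057)(0.5939) = 0.50236877
  phi_33 = -0.18989358 / 0.50236877 = -0.378.
Therefore phi_{33} = -0.3780.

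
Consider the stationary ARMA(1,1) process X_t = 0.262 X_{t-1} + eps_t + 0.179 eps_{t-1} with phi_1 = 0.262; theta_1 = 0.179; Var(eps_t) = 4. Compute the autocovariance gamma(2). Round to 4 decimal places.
\gamma(2) = 0.5195

Multiply the model equation by X_{t-k} and take expectations. With theta_0 = psi_0 = 1 and psi_j the MA(infinity) weights, this gives
  gamma(k) - sum_i phi_i gamma(k-i) = c_k,
  c_k = sigma^2 * sum_{j=k..q} theta_j psi_{j-k}   (c_k = 0 for k > q),
using gamma(-m) = gamma(m).
psi-weights needed (psi_j = theta_j + sum_i phi_i psi_{j-i}):
  psi_1 = theta_1 + phi_1 = 0.179 + (0.262) = 0.441
Right-hand sides:
  c_0 = sigma^2 (1 + theta_1 psi_1) = 4 * (1 + (0.179)(0.441)) = 4 * 1.078939 = 4.315756
  c_1 = sigma^2 theta_1 = 4 * (0.179) = 0.716
  c_2 = 0
Equations for k = 0 and k = 1 (AR order 1):
  gamma(0) = phi_1 gamma(1) + c_0
  gamma(1) = phi_1 gamma(0) + c_1
Substituting the second into the first: gamma(0) (1 - phi_1^2) = c_0 + phi_1 c_1, so
  gamma(0) = (c_0 + phi_1 c_1) / (1 - phi_1^2) = (4.315756 + (0.262)(0.716)) / (1 - (0.262)^2) = 4.503348 / 0.931356 = 4.83526.
  gamma(1) = phi_1 gamma(0) + c_1 = (0.262)(4.83526) + (0.716) = 1.982838.
For k = 2 (> q): gamma(2) = phi_1 gamma(1) = (0.262)(1.982838) = 0.519504.
Therefore gamma(2) = 0.5195 (to 4 decimal places).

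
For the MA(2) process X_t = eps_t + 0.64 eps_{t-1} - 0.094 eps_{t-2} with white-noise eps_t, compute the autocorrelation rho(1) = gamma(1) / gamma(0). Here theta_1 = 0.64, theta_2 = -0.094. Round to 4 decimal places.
\rho(1) = 0.4088

For an MA(q) process with theta_0 = 1, the autocovariance is
  gamma(k) = sigma^2 * sum_{i=0..q-k} theta_i * theta_{i+k},
and rho(k) = gamma(k) / gamma(0). Sigma^2 cancels.
  numerator   = (1)*(0.64) + (0.64)*(-0.094) = 0.57984.
  denominator = (1)^2 + (0.64)^2 + (-0.094)^2 = 1.418436.
  rho(1) = 0.57984 / 1.418436 = 0.4088.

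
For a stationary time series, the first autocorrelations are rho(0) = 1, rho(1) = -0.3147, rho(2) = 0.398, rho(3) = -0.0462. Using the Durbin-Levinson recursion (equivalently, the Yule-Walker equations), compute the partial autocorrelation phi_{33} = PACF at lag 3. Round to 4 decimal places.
\phi_{33} = 0.1770

The PACF at lag k is phi_{kk}, the last component of the solution
to the Yule-Walker system G_k phi = r_k where
  (G_k)_{ij} = rho(|i - j|), (r_k)_i = rho(i), i,j = 1..k.
Equivalently, Durbin-Levinson gives phi_{kk} iteratively:
  phi_{11} = rho(1)
  phi_{kk} = [rho(k) - sum_{j=1..k-1} phi_{k-1,j} rho(k-j)]
            / [1 - sum_{j=1..k-1} phi_{k-1,j} rho(j)],
  phi_{k,j} = phi_{k-1,j} - phi_{kk} phi_{k-1,k-j},  j = 1..k-1.
Step k = 1:
  phi_11 = rho(1) = -0.3147.
Step k = 2:
  phi_22 = [rho(2) - phi_11 rho(1)] / [1 - phi_11 rho(1)] = [0.398 - (-0.3147)(-0.3147)] / [1 - (-0.3147)(-0.3147)]
         = 0.29896391 / 0.90096391 = 0.331827.
  Update: phi_21 = phi_11 - phi_22 phi_11 = -0.3147 - (0.331827)(-0.3147) = -0.210274.
Step k = 3:
  phi_33 = [rho(3) - phi_21 rho(2) - phi_22 rho(1)] / [1 - phi_21 rho(1) - phi_22 rho(2)]
    numerator   = -0.0462 - (-0.210274)(0.398) - (0.331827)(-0.3147) = 0.14191498
    denominator = 1 - (-0.210274)(-0.3147) - (0.331827)(0.398) = 0.80175969
  phi_33 = 0.14191498 / 0.80175969 = 0.177.
Therefore phi_{33} = 0.1770.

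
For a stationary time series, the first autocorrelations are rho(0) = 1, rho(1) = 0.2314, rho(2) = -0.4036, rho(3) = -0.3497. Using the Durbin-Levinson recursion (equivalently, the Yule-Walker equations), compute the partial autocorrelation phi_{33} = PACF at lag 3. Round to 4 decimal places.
\phi_{33} = -0.1370

The PACF at lag k is phi_{kk}, the last component of the solution
to the Yule-Walker system G_k phi = r_k where
  (G_k)_{ij} = rho(|i - j|), (r_k)_i = rho(i), i,j = 1..k.
Equivalently, Durbin-Levinson gives phi_{kk} iteratively:
  phi_{11} = rho(1)
  phi_{kk} = [rho(k) - sum_{j=1..k-1} phi_{k-1,j} rho(k-j)]
            / [1 - sum_{j=1..k-1} phi_{k-1,j} rho(j)],
  phi_{k,j} = phi_{k-1,j} - phi_{kk} phi_{k-1,k-j},  j = 1..k-1.
Step k = 1:
  phi_11 = rho(1) = 0.2314.
Step k = 2:
  phi_22 = [rho(2) - phi_11 rho(1)] / [1 - phi_11 rho(1)] = [-0.4036 - (0.2314)(0.2314)] / [1 - (0.2314)(0.2314)]
         = -0.45714596 / 0.94645404 = -0.483009.
  Update: phi_21 = phi_11 - phi_22 phi_11 = 0.2314 - (-0.483009)(0.2314) = 0.343168.
Step k = 3:
  phi_33 = [rho(3) - phi_21 rho(2) - phi_22 rho(1)] / [1 - phi_21 rho(1) - phi_22 rho(2)]
    numerator   = -0.3497 - (0.343168)(-0.4036) - (-0.483009)(0.2314) = -0.09942895
    denominator = 1 - (0.343168)(0.2314) - (-0.483009)(-0.4036) = 0.72564836
  phi_33 = -0.09942895 / 0.72564836 = -0.137.
Therefore phi_{33} = -0.1370.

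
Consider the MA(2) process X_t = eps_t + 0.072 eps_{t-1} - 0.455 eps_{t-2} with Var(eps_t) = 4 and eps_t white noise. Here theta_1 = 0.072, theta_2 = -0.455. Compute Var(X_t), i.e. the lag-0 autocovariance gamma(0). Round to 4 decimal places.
\gamma(0) = 4.8488

For an MA(q) process X_t = eps_t + sum_i theta_i eps_{t-i} with
Var(eps_t) = sigma^2, the variance is
  gamma(0) = sigma^2 * (1 + sum_i theta_i^2).
  sum_i theta_i^2 = (0.072)^2 + (-0.455)^2 = 0.005184 + 0.207025 = 0.212209.
  gamma(0) = 4 * (1 + 0.212209) = 4 * 1.212209 = 4.848836, which rounds to 4.8488.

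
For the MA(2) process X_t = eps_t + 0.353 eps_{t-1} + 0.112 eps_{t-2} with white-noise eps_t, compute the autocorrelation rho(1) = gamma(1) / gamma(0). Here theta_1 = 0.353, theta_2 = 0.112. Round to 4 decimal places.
\rho(1) = 0.3452

For an MA(q) process with theta_0 = 1, the autocovariance is
  gamma(k) = sigma^2 * sum_{i=0..q-k} theta_i * theta_{i+k},
and rho(k) = gamma(k) / gamma(0). Sigma^2 cancels.
  numerator   = (1)*(0.353) + (0.353)*(0.112) = 0.392536.
  denominator = (1)^2 + (0.353)^2 + (0.112)^2 = 1.137153.
  rho(1) = 0.392536 / 1.137153 = 0.3452.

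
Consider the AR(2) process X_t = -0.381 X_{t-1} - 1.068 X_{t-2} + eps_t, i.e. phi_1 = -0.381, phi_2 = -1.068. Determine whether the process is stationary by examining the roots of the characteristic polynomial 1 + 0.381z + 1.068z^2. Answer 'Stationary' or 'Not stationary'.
\text{Not stationary}

The AR(p) characteristic polynomial is P(z) = 1 + 0.381z + 1.068z^2.
Stationarity requires all roots to lie outside the unit circle, i.e. |z| > 1 for every root.
Set 1 + (0.381) z + (1.068) z^2 = 0, i.e. a z^2 + b z + c = 0 with a = 1.068, b = 0.381, c = 1.
Discriminant D = b^2 - 4ac = (0.381)^2 - 4*(1.068)*1 = 0.145161 - (4.272) = -4.126839.
D < 0, so the roots are the complex-conjugate pair z = (-b +/- i sqrt(-D)) / (2a) = -0.1784 +/- 0.9511i.
For a conjugate pair |z|^2 = z * conj(z) = (product of roots) = c/a = 1/(1.068) = 0.93633, so |z| = sqrt(0.93633) = 0.9676 for both roots.
Moduli of all roots: 0.9676, 0.9676.
All moduli strictly greater than 1? No.
Verdict: Not stationary.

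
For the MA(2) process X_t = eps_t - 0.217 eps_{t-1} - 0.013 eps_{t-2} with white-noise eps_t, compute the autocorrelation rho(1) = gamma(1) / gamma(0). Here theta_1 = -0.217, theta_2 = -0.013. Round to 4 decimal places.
\rho(1) = -0.2045

For an MA(q) process with theta_0 = 1, the autocovariance is
  gamma(k) = sigma^2 * sum_{i=0..q-k} theta_i * theta_{i+k},
and rho(k) = gamma(k) / gamma(0). Sigma^2 cancels.
  numerator   = (1)*(-0.217) + (-0.217)*(-0.013) = -0.214179.
  denominator = (1)^2 + (-0.217)^2 + (-0.013)^2 = 1.047258.
  rho(1) = -0.214179 / 1.047258 = -0.2045.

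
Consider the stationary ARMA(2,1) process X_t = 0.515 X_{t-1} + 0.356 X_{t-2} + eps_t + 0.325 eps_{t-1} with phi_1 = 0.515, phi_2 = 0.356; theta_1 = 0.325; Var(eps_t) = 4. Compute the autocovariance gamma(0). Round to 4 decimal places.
\gamma(0) = 20.6528

Multiply the model equation by X_{t-k} and take expectations. With theta_0 = psi_0 = 1 and psi_j the MA(infinity) weights, this gives
  gamma(k) - sum_i phi_i gamma(k-i) = c_k,
  c_k = sigma^2 * sum_{j=k..q} theta_j psi_{j-k}   (c_k = 0 for k > q),
using gamma(-m) = gamma(m).
psi-weights needed (psi_j = theta_j + sum_i phi_i psi_{j-i}):
  psi_1 = theta_1 + phi_1 = 0.325 + (0.515) = 0.84
Right-hand sides:
  c_0 = sigma^2 (1 + theta_1 psi_1) = 4 * (1 + (0.325)(0.84)) = 4 * 1.273 = 5.092
  c_1 = sigma^2 theta_1 = 4 * (0.325) = 1.3
  c_2 = 0
Equations for k = 0, 1, 2 (AR order 2, c_2 = 0):
  (E0) gamma(0) = phi_1 gamma(1) + phi_2 gamma(2) + c_0
  (E1) gamma(1) = phi_1 gamma(0) + phi_2 gamma(1) + c_1
  (E2) gamma(2) = phi_1 gamma(1) + phi_2 gamma(0)
From (E1): gamma(1) = A gamma(0) + B with
  A = phi_1 / (1 - phi_2) = 0.515 / 0.644 = 0.799689,   B = c_1 / (1 - phi_2) = 1.3 / 0.644 = 2.018634.
Insert (E2) into (E0): gamma(0) (1 - phi_2^2) = phi_1 (1 + phi_2) gamma(1) + c_0.
  phi_1 (1 + phi_2) = (0.515)(1.356) = 0.69834,   1 - phi_2^2 = 0.873264.
Replace gamma(1) by A gamma(0) + B and collect gamma(0):
  gamma(0) [0.873264 - (0.69834)(0.799689)] = (0.69834)(2.018634) + 5.092
  gamma(0) * 0.314809 = 6.501693
  gamma(0) = 6.501693 / 0.314809 = 20.652825.
Therefore gamma(0) = 20.6528 (to 4 decimal places).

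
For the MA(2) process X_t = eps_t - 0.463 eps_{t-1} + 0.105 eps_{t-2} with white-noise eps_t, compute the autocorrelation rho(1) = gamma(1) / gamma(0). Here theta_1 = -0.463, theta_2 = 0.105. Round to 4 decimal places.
\rho(1) = -0.4175

For an MA(q) process with theta_0 = 1, the autocovariance is
  gamma(k) = sigma^2 * sum_{i=0..q-k} theta_i * theta_{i+k},
and rho(k) = gamma(k) / gamma(0). Sigma^2 cancels.
  numerator   = (1)*(-0.463) + (-0.463)*(0.105) = -0.511615.
  denominator = (1)^2 + (-0.463)^2 + (0.105)^2 = 1.225394.
  rho(1) = -0.511615 / 1.225394 = -0.4175.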